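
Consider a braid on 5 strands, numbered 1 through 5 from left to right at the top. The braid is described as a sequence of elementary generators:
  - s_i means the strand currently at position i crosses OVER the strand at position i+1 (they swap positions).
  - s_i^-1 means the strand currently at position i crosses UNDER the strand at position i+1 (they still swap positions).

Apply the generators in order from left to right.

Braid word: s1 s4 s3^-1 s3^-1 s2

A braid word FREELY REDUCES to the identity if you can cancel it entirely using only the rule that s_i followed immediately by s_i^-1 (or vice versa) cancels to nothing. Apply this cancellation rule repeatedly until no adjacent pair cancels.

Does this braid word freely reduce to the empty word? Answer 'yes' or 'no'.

Answer: no

Derivation:
Gen 1 (s1): push. Stack: [s1]
Gen 2 (s4): push. Stack: [s1 s4]
Gen 3 (s3^-1): push. Stack: [s1 s4 s3^-1]
Gen 4 (s3^-1): push. Stack: [s1 s4 s3^-1 s3^-1]
Gen 5 (s2): push. Stack: [s1 s4 s3^-1 s3^-1 s2]
Reduced word: s1 s4 s3^-1 s3^-1 s2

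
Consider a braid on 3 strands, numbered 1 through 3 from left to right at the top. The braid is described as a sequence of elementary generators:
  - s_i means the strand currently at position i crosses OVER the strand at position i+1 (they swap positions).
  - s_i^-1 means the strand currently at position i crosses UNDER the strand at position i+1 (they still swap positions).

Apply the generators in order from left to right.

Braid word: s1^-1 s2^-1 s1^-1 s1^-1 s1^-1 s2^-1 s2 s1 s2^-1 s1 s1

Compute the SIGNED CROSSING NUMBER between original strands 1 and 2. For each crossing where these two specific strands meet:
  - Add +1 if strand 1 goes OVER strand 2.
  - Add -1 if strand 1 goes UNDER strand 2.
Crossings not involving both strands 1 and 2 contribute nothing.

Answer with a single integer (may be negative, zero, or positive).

Gen 1: 1 under 2. Both 1&2? yes. Contrib: -1. Sum: -1
Gen 2: crossing 1x3. Both 1&2? no. Sum: -1
Gen 3: crossing 2x3. Both 1&2? no. Sum: -1
Gen 4: crossing 3x2. Both 1&2? no. Sum: -1
Gen 5: crossing 2x3. Both 1&2? no. Sum: -1
Gen 6: 2 under 1. Both 1&2? yes. Contrib: +1. Sum: 0
Gen 7: 1 over 2. Both 1&2? yes. Contrib: +1. Sum: 1
Gen 8: crossing 3x2. Both 1&2? no. Sum: 1
Gen 9: crossing 3x1. Both 1&2? no. Sum: 1
Gen 10: 2 over 1. Both 1&2? yes. Contrib: -1. Sum: 0
Gen 11: 1 over 2. Both 1&2? yes. Contrib: +1. Sum: 1

Answer: 1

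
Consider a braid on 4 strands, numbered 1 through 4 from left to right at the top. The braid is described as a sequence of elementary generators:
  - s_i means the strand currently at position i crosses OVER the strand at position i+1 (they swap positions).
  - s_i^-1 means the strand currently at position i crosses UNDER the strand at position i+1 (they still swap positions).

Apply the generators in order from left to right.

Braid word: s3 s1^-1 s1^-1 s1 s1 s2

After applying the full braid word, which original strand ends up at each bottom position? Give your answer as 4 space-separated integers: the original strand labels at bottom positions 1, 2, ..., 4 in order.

Gen 1 (s3): strand 3 crosses over strand 4. Perm now: [1 2 4 3]
Gen 2 (s1^-1): strand 1 crosses under strand 2. Perm now: [2 1 4 3]
Gen 3 (s1^-1): strand 2 crosses under strand 1. Perm now: [1 2 4 3]
Gen 4 (s1): strand 1 crosses over strand 2. Perm now: [2 1 4 3]
Gen 5 (s1): strand 2 crosses over strand 1. Perm now: [1 2 4 3]
Gen 6 (s2): strand 2 crosses over strand 4. Perm now: [1 4 2 3]

Answer: 1 4 2 3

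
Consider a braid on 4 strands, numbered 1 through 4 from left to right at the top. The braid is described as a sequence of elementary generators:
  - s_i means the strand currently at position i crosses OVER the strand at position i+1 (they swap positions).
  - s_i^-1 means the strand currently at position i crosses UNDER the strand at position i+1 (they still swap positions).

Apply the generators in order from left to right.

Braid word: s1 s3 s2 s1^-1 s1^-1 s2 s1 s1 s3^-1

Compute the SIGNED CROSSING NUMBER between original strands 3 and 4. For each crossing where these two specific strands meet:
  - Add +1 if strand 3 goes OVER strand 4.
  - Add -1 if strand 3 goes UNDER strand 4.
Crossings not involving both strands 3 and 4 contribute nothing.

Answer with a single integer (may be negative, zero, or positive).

Answer: 2

Derivation:
Gen 1: crossing 1x2. Both 3&4? no. Sum: 0
Gen 2: 3 over 4. Both 3&4? yes. Contrib: +1. Sum: 1
Gen 3: crossing 1x4. Both 3&4? no. Sum: 1
Gen 4: crossing 2x4. Both 3&4? no. Sum: 1
Gen 5: crossing 4x2. Both 3&4? no. Sum: 1
Gen 6: crossing 4x1. Both 3&4? no. Sum: 1
Gen 7: crossing 2x1. Both 3&4? no. Sum: 1
Gen 8: crossing 1x2. Both 3&4? no. Sum: 1
Gen 9: 4 under 3. Both 3&4? yes. Contrib: +1. Sum: 2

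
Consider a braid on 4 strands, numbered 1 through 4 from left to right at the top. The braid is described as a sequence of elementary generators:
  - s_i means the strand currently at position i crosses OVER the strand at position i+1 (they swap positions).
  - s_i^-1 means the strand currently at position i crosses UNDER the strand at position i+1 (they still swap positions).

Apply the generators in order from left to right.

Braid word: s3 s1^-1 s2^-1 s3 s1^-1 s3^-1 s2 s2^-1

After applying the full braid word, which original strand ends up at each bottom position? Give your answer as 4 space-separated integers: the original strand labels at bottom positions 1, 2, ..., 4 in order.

Answer: 4 2 1 3

Derivation:
Gen 1 (s3): strand 3 crosses over strand 4. Perm now: [1 2 4 3]
Gen 2 (s1^-1): strand 1 crosses under strand 2. Perm now: [2 1 4 3]
Gen 3 (s2^-1): strand 1 crosses under strand 4. Perm now: [2 4 1 3]
Gen 4 (s3): strand 1 crosses over strand 3. Perm now: [2 4 3 1]
Gen 5 (s1^-1): strand 2 crosses under strand 4. Perm now: [4 2 3 1]
Gen 6 (s3^-1): strand 3 crosses under strand 1. Perm now: [4 2 1 3]
Gen 7 (s2): strand 2 crosses over strand 1. Perm now: [4 1 2 3]
Gen 8 (s2^-1): strand 1 crosses under strand 2. Perm now: [4 2 1 3]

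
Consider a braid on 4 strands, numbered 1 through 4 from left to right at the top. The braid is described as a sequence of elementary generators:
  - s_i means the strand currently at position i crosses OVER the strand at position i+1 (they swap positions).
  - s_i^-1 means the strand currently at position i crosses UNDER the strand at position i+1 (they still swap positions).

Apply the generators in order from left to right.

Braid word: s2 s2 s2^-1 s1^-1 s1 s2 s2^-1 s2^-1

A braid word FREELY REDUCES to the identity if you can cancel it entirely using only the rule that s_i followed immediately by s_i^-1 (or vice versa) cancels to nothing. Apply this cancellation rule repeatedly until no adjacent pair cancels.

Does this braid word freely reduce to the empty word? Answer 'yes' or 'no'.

Gen 1 (s2): push. Stack: [s2]
Gen 2 (s2): push. Stack: [s2 s2]
Gen 3 (s2^-1): cancels prior s2. Stack: [s2]
Gen 4 (s1^-1): push. Stack: [s2 s1^-1]
Gen 5 (s1): cancels prior s1^-1. Stack: [s2]
Gen 6 (s2): push. Stack: [s2 s2]
Gen 7 (s2^-1): cancels prior s2. Stack: [s2]
Gen 8 (s2^-1): cancels prior s2. Stack: []
Reduced word: (empty)

Answer: yes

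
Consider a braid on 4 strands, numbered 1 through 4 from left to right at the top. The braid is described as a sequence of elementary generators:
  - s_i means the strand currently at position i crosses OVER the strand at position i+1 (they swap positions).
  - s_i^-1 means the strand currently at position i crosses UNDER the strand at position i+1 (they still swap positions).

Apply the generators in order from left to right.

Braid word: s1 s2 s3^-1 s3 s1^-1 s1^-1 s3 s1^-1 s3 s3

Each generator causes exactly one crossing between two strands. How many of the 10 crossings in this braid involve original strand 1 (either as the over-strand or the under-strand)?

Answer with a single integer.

Answer: 7

Derivation:
Gen 1: crossing 1x2. Involves strand 1? yes. Count so far: 1
Gen 2: crossing 1x3. Involves strand 1? yes. Count so far: 2
Gen 3: crossing 1x4. Involves strand 1? yes. Count so far: 3
Gen 4: crossing 4x1. Involves strand 1? yes. Count so far: 4
Gen 5: crossing 2x3. Involves strand 1? no. Count so far: 4
Gen 6: crossing 3x2. Involves strand 1? no. Count so far: 4
Gen 7: crossing 1x4. Involves strand 1? yes. Count so far: 5
Gen 8: crossing 2x3. Involves strand 1? no. Count so far: 5
Gen 9: crossing 4x1. Involves strand 1? yes. Count so far: 6
Gen 10: crossing 1x4. Involves strand 1? yes. Count so far: 7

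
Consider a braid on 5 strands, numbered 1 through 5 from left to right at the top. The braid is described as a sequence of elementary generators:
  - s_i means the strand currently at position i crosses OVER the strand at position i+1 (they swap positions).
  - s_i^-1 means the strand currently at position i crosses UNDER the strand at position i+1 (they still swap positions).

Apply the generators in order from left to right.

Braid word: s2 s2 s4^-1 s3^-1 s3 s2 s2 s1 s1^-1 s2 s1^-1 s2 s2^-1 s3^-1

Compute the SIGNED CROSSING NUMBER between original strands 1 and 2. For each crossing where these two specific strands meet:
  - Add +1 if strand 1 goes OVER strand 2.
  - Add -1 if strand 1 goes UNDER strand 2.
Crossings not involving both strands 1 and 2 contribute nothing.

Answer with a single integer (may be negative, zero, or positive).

Gen 1: crossing 2x3. Both 1&2? no. Sum: 0
Gen 2: crossing 3x2. Both 1&2? no. Sum: 0
Gen 3: crossing 4x5. Both 1&2? no. Sum: 0
Gen 4: crossing 3x5. Both 1&2? no. Sum: 0
Gen 5: crossing 5x3. Both 1&2? no. Sum: 0
Gen 6: crossing 2x3. Both 1&2? no. Sum: 0
Gen 7: crossing 3x2. Both 1&2? no. Sum: 0
Gen 8: 1 over 2. Both 1&2? yes. Contrib: +1. Sum: 1
Gen 9: 2 under 1. Both 1&2? yes. Contrib: +1. Sum: 2
Gen 10: crossing 2x3. Both 1&2? no. Sum: 2
Gen 11: crossing 1x3. Both 1&2? no. Sum: 2
Gen 12: 1 over 2. Both 1&2? yes. Contrib: +1. Sum: 3
Gen 13: 2 under 1. Both 1&2? yes. Contrib: +1. Sum: 4
Gen 14: crossing 2x5. Both 1&2? no. Sum: 4

Answer: 4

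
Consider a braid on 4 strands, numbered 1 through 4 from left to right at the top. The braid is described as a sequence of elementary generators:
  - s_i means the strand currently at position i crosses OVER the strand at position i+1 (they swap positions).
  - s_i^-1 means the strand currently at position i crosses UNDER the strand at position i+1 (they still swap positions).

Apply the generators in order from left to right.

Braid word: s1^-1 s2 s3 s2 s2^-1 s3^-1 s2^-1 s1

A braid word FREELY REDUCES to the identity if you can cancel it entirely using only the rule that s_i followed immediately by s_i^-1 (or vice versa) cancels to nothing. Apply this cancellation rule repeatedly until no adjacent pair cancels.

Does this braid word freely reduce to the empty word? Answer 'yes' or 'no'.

Answer: yes

Derivation:
Gen 1 (s1^-1): push. Stack: [s1^-1]
Gen 2 (s2): push. Stack: [s1^-1 s2]
Gen 3 (s3): push. Stack: [s1^-1 s2 s3]
Gen 4 (s2): push. Stack: [s1^-1 s2 s3 s2]
Gen 5 (s2^-1): cancels prior s2. Stack: [s1^-1 s2 s3]
Gen 6 (s3^-1): cancels prior s3. Stack: [s1^-1 s2]
Gen 7 (s2^-1): cancels prior s2. Stack: [s1^-1]
Gen 8 (s1): cancels prior s1^-1. Stack: []
Reduced word: (empty)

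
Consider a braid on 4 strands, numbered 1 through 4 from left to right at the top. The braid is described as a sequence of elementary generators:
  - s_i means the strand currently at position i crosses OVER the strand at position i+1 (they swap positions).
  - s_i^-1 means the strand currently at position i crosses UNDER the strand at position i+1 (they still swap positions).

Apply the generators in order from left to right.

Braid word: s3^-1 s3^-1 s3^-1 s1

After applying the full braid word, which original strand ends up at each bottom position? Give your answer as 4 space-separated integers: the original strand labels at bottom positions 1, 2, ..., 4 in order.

Gen 1 (s3^-1): strand 3 crosses under strand 4. Perm now: [1 2 4 3]
Gen 2 (s3^-1): strand 4 crosses under strand 3. Perm now: [1 2 3 4]
Gen 3 (s3^-1): strand 3 crosses under strand 4. Perm now: [1 2 4 3]
Gen 4 (s1): strand 1 crosses over strand 2. Perm now: [2 1 4 3]

Answer: 2 1 4 3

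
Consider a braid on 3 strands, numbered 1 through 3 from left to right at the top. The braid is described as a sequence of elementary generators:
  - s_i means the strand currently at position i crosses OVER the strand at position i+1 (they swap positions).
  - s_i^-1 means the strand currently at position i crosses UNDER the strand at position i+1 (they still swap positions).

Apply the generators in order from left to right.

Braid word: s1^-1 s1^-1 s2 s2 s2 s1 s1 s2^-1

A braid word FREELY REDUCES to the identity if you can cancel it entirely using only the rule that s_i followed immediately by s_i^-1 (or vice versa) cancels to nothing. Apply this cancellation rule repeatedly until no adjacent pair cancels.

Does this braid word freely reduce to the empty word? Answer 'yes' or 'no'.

Gen 1 (s1^-1): push. Stack: [s1^-1]
Gen 2 (s1^-1): push. Stack: [s1^-1 s1^-1]
Gen 3 (s2): push. Stack: [s1^-1 s1^-1 s2]
Gen 4 (s2): push. Stack: [s1^-1 s1^-1 s2 s2]
Gen 5 (s2): push. Stack: [s1^-1 s1^-1 s2 s2 s2]
Gen 6 (s1): push. Stack: [s1^-1 s1^-1 s2 s2 s2 s1]
Gen 7 (s1): push. Stack: [s1^-1 s1^-1 s2 s2 s2 s1 s1]
Gen 8 (s2^-1): push. Stack: [s1^-1 s1^-1 s2 s2 s2 s1 s1 s2^-1]
Reduced word: s1^-1 s1^-1 s2 s2 s2 s1 s1 s2^-1

Answer: no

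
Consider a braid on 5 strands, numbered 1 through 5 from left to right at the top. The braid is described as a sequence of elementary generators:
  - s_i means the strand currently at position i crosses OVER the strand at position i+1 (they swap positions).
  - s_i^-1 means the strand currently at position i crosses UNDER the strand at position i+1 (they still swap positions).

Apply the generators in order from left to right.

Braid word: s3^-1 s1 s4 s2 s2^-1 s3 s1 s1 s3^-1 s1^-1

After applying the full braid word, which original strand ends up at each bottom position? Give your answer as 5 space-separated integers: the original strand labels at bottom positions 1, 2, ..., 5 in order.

Answer: 1 2 4 5 3

Derivation:
Gen 1 (s3^-1): strand 3 crosses under strand 4. Perm now: [1 2 4 3 5]
Gen 2 (s1): strand 1 crosses over strand 2. Perm now: [2 1 4 3 5]
Gen 3 (s4): strand 3 crosses over strand 5. Perm now: [2 1 4 5 3]
Gen 4 (s2): strand 1 crosses over strand 4. Perm now: [2 4 1 5 3]
Gen 5 (s2^-1): strand 4 crosses under strand 1. Perm now: [2 1 4 5 3]
Gen 6 (s3): strand 4 crosses over strand 5. Perm now: [2 1 5 4 3]
Gen 7 (s1): strand 2 crosses over strand 1. Perm now: [1 2 5 4 3]
Gen 8 (s1): strand 1 crosses over strand 2. Perm now: [2 1 5 4 3]
Gen 9 (s3^-1): strand 5 crosses under strand 4. Perm now: [2 1 4 5 3]
Gen 10 (s1^-1): strand 2 crosses under strand 1. Perm now: [1 2 4 5 3]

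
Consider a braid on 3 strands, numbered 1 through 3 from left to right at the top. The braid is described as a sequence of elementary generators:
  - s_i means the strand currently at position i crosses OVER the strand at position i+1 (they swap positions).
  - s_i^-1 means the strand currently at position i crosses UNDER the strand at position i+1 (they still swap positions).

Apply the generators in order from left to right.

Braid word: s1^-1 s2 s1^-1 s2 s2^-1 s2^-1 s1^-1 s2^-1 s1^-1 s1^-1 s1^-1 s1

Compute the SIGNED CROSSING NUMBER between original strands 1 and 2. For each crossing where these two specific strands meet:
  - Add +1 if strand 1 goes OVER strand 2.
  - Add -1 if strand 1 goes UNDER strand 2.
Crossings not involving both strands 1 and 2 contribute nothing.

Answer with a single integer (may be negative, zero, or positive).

Gen 1: 1 under 2. Both 1&2? yes. Contrib: -1. Sum: -1
Gen 2: crossing 1x3. Both 1&2? no. Sum: -1
Gen 3: crossing 2x3. Both 1&2? no. Sum: -1
Gen 4: 2 over 1. Both 1&2? yes. Contrib: -1. Sum: -2
Gen 5: 1 under 2. Both 1&2? yes. Contrib: -1. Sum: -3
Gen 6: 2 under 1. Both 1&2? yes. Contrib: +1. Sum: -2
Gen 7: crossing 3x1. Both 1&2? no. Sum: -2
Gen 8: crossing 3x2. Both 1&2? no. Sum: -2
Gen 9: 1 under 2. Both 1&2? yes. Contrib: -1. Sum: -3
Gen 10: 2 under 1. Both 1&2? yes. Contrib: +1. Sum: -2
Gen 11: 1 under 2. Both 1&2? yes. Contrib: -1. Sum: -3
Gen 12: 2 over 1. Both 1&2? yes. Contrib: -1. Sum: -4

Answer: -4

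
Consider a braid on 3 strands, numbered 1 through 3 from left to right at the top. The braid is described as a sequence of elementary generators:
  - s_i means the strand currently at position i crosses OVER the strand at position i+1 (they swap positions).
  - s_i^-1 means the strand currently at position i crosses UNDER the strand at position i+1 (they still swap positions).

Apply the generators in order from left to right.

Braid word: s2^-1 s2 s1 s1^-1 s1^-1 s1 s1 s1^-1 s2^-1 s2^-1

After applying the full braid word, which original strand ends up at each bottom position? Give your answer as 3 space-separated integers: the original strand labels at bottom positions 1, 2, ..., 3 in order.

Gen 1 (s2^-1): strand 2 crosses under strand 3. Perm now: [1 3 2]
Gen 2 (s2): strand 3 crosses over strand 2. Perm now: [1 2 3]
Gen 3 (s1): strand 1 crosses over strand 2. Perm now: [2 1 3]
Gen 4 (s1^-1): strand 2 crosses under strand 1. Perm now: [1 2 3]
Gen 5 (s1^-1): strand 1 crosses under strand 2. Perm now: [2 1 3]
Gen 6 (s1): strand 2 crosses over strand 1. Perm now: [1 2 3]
Gen 7 (s1): strand 1 crosses over strand 2. Perm now: [2 1 3]
Gen 8 (s1^-1): strand 2 crosses under strand 1. Perm now: [1 2 3]
Gen 9 (s2^-1): strand 2 crosses under strand 3. Perm now: [1 3 2]
Gen 10 (s2^-1): strand 3 crosses under strand 2. Perm now: [1 2 3]

Answer: 1 2 3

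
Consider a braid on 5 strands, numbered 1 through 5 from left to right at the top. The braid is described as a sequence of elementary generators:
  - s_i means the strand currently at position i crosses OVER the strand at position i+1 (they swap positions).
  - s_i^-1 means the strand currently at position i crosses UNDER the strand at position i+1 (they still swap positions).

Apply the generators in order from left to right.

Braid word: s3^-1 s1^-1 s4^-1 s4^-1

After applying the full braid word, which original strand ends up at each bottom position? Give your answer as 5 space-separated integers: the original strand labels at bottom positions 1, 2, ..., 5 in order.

Gen 1 (s3^-1): strand 3 crosses under strand 4. Perm now: [1 2 4 3 5]
Gen 2 (s1^-1): strand 1 crosses under strand 2. Perm now: [2 1 4 3 5]
Gen 3 (s4^-1): strand 3 crosses under strand 5. Perm now: [2 1 4 5 3]
Gen 4 (s4^-1): strand 5 crosses under strand 3. Perm now: [2 1 4 3 5]

Answer: 2 1 4 3 5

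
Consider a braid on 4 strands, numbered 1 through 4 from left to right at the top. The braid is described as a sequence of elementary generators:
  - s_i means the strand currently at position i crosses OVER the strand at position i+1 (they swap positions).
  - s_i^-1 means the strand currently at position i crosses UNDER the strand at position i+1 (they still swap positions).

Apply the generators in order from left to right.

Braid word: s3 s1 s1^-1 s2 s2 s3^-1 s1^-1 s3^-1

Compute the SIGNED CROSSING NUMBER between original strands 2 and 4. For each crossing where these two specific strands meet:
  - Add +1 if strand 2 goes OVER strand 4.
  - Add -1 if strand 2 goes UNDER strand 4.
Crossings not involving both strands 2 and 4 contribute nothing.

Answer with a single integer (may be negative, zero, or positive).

Gen 1: crossing 3x4. Both 2&4? no. Sum: 0
Gen 2: crossing 1x2. Both 2&4? no. Sum: 0
Gen 3: crossing 2x1. Both 2&4? no. Sum: 0
Gen 4: 2 over 4. Both 2&4? yes. Contrib: +1. Sum: 1
Gen 5: 4 over 2. Both 2&4? yes. Contrib: -1. Sum: 0
Gen 6: crossing 4x3. Both 2&4? no. Sum: 0
Gen 7: crossing 1x2. Both 2&4? no. Sum: 0
Gen 8: crossing 3x4. Both 2&4? no. Sum: 0

Answer: 0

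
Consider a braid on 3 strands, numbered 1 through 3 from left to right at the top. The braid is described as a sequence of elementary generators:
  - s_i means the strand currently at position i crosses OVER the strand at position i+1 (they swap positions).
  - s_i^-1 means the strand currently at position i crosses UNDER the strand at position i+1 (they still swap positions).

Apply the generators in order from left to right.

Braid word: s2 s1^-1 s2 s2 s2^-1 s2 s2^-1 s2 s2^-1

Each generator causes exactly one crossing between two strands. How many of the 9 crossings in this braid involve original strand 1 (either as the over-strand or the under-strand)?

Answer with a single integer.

Answer: 8

Derivation:
Gen 1: crossing 2x3. Involves strand 1? no. Count so far: 0
Gen 2: crossing 1x3. Involves strand 1? yes. Count so far: 1
Gen 3: crossing 1x2. Involves strand 1? yes. Count so far: 2
Gen 4: crossing 2x1. Involves strand 1? yes. Count so far: 3
Gen 5: crossing 1x2. Involves strand 1? yes. Count so far: 4
Gen 6: crossing 2x1. Involves strand 1? yes. Count so far: 5
Gen 7: crossing 1x2. Involves strand 1? yes. Count so far: 6
Gen 8: crossing 2x1. Involves strand 1? yes. Count so far: 7
Gen 9: crossing 1x2. Involves strand 1? yes. Count so far: 8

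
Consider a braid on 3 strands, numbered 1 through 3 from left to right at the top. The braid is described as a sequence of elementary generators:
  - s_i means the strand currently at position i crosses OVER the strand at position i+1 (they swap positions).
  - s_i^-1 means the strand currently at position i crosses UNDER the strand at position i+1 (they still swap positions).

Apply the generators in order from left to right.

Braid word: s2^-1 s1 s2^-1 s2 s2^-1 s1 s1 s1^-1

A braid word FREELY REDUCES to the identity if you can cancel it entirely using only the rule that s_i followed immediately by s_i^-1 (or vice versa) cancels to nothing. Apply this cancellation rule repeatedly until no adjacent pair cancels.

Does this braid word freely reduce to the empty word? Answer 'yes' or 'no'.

Gen 1 (s2^-1): push. Stack: [s2^-1]
Gen 2 (s1): push. Stack: [s2^-1 s1]
Gen 3 (s2^-1): push. Stack: [s2^-1 s1 s2^-1]
Gen 4 (s2): cancels prior s2^-1. Stack: [s2^-1 s1]
Gen 5 (s2^-1): push. Stack: [s2^-1 s1 s2^-1]
Gen 6 (s1): push. Stack: [s2^-1 s1 s2^-1 s1]
Gen 7 (s1): push. Stack: [s2^-1 s1 s2^-1 s1 s1]
Gen 8 (s1^-1): cancels prior s1. Stack: [s2^-1 s1 s2^-1 s1]
Reduced word: s2^-1 s1 s2^-1 s1

Answer: no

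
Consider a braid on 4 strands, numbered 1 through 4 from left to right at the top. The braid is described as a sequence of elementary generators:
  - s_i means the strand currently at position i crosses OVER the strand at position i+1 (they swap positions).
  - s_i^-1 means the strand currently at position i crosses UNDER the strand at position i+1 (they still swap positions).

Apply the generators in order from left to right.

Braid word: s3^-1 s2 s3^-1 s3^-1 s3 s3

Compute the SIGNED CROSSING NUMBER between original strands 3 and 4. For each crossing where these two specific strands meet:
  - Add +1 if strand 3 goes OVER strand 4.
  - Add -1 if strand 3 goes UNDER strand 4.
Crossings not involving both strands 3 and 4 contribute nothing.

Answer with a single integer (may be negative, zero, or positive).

Gen 1: 3 under 4. Both 3&4? yes. Contrib: -1. Sum: -1
Gen 2: crossing 2x4. Both 3&4? no. Sum: -1
Gen 3: crossing 2x3. Both 3&4? no. Sum: -1
Gen 4: crossing 3x2. Both 3&4? no. Sum: -1
Gen 5: crossing 2x3. Both 3&4? no. Sum: -1
Gen 6: crossing 3x2. Both 3&4? no. Sum: -1

Answer: -1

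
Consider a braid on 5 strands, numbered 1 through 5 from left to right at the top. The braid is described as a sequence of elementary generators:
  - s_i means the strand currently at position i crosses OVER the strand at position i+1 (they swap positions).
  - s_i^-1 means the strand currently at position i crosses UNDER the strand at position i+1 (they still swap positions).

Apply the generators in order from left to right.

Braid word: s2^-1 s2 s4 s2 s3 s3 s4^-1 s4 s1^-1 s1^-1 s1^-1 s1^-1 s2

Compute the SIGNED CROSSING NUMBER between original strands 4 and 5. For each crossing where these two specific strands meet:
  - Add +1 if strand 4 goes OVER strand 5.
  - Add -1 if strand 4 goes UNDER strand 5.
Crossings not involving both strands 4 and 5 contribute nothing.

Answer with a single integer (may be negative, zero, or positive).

Gen 1: crossing 2x3. Both 4&5? no. Sum: 0
Gen 2: crossing 3x2. Both 4&5? no. Sum: 0
Gen 3: 4 over 5. Both 4&5? yes. Contrib: +1. Sum: 1
Gen 4: crossing 2x3. Both 4&5? no. Sum: 1
Gen 5: crossing 2x5. Both 4&5? no. Sum: 1
Gen 6: crossing 5x2. Both 4&5? no. Sum: 1
Gen 7: 5 under 4. Both 4&5? yes. Contrib: +1. Sum: 2
Gen 8: 4 over 5. Both 4&5? yes. Contrib: +1. Sum: 3
Gen 9: crossing 1x3. Both 4&5? no. Sum: 3
Gen 10: crossing 3x1. Both 4&5? no. Sum: 3
Gen 11: crossing 1x3. Both 4&5? no. Sum: 3
Gen 12: crossing 3x1. Both 4&5? no. Sum: 3
Gen 13: crossing 3x2. Both 4&5? no. Sum: 3

Answer: 3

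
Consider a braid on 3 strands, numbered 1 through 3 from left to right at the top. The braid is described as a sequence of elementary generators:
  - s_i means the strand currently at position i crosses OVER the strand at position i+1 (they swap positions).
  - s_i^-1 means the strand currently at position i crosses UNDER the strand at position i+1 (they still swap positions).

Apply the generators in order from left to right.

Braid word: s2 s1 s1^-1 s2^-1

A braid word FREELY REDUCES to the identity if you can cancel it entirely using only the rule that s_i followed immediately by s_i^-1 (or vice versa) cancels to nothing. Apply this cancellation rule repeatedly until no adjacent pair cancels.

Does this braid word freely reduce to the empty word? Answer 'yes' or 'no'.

Gen 1 (s2): push. Stack: [s2]
Gen 2 (s1): push. Stack: [s2 s1]
Gen 3 (s1^-1): cancels prior s1. Stack: [s2]
Gen 4 (s2^-1): cancels prior s2. Stack: []
Reduced word: (empty)

Answer: yes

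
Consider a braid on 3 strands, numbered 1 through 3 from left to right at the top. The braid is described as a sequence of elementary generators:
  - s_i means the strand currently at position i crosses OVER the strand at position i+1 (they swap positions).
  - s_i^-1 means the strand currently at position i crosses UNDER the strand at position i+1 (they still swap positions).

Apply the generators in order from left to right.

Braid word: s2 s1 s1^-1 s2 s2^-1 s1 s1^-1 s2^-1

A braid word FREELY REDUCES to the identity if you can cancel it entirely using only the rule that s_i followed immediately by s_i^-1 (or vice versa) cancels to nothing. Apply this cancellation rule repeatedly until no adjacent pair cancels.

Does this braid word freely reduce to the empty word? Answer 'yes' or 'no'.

Gen 1 (s2): push. Stack: [s2]
Gen 2 (s1): push. Stack: [s2 s1]
Gen 3 (s1^-1): cancels prior s1. Stack: [s2]
Gen 4 (s2): push. Stack: [s2 s2]
Gen 5 (s2^-1): cancels prior s2. Stack: [s2]
Gen 6 (s1): push. Stack: [s2 s1]
Gen 7 (s1^-1): cancels prior s1. Stack: [s2]
Gen 8 (s2^-1): cancels prior s2. Stack: []
Reduced word: (empty)

Answer: yes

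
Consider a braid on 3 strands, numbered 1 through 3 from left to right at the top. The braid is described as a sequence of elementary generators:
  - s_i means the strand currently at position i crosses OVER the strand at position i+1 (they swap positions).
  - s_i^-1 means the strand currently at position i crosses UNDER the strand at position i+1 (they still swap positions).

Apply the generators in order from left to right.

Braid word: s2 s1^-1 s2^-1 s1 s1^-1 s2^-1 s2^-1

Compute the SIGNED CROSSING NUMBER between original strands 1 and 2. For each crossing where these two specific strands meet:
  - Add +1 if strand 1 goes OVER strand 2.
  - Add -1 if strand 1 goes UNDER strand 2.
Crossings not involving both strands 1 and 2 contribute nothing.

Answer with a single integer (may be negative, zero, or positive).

Gen 1: crossing 2x3. Both 1&2? no. Sum: 0
Gen 2: crossing 1x3. Both 1&2? no. Sum: 0
Gen 3: 1 under 2. Both 1&2? yes. Contrib: -1. Sum: -1
Gen 4: crossing 3x2. Both 1&2? no. Sum: -1
Gen 5: crossing 2x3. Both 1&2? no. Sum: -1
Gen 6: 2 under 1. Both 1&2? yes. Contrib: +1. Sum: 0
Gen 7: 1 under 2. Both 1&2? yes. Contrib: -1. Sum: -1

Answer: -1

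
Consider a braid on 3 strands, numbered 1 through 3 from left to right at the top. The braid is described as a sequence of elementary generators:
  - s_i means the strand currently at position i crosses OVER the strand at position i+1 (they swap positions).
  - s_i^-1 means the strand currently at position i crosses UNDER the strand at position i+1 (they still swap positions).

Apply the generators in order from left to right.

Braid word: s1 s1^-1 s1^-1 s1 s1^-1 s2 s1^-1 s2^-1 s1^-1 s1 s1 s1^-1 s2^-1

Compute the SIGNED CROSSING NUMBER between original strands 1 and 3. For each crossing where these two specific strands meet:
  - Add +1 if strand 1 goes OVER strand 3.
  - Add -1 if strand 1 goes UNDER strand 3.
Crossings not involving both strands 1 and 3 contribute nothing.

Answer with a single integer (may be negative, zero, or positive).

Answer: 1

Derivation:
Gen 1: crossing 1x2. Both 1&3? no. Sum: 0
Gen 2: crossing 2x1. Both 1&3? no. Sum: 0
Gen 3: crossing 1x2. Both 1&3? no. Sum: 0
Gen 4: crossing 2x1. Both 1&3? no. Sum: 0
Gen 5: crossing 1x2. Both 1&3? no. Sum: 0
Gen 6: 1 over 3. Both 1&3? yes. Contrib: +1. Sum: 1
Gen 7: crossing 2x3. Both 1&3? no. Sum: 1
Gen 8: crossing 2x1. Both 1&3? no. Sum: 1
Gen 9: 3 under 1. Both 1&3? yes. Contrib: +1. Sum: 2
Gen 10: 1 over 3. Both 1&3? yes. Contrib: +1. Sum: 3
Gen 11: 3 over 1. Both 1&3? yes. Contrib: -1. Sum: 2
Gen 12: 1 under 3. Both 1&3? yes. Contrib: -1. Sum: 1
Gen 13: crossing 1x2. Both 1&3? no. Sum: 1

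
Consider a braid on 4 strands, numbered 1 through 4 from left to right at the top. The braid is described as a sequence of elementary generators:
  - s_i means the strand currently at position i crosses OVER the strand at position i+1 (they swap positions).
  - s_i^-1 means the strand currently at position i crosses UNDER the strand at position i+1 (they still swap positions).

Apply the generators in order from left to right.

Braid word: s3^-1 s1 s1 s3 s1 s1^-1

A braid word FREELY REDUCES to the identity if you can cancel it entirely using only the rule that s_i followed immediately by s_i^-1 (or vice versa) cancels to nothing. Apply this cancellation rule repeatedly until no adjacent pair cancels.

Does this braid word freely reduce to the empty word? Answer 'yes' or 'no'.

Answer: no

Derivation:
Gen 1 (s3^-1): push. Stack: [s3^-1]
Gen 2 (s1): push. Stack: [s3^-1 s1]
Gen 3 (s1): push. Stack: [s3^-1 s1 s1]
Gen 4 (s3): push. Stack: [s3^-1 s1 s1 s3]
Gen 5 (s1): push. Stack: [s3^-1 s1 s1 s3 s1]
Gen 6 (s1^-1): cancels prior s1. Stack: [s3^-1 s1 s1 s3]
Reduced word: s3^-1 s1 s1 s3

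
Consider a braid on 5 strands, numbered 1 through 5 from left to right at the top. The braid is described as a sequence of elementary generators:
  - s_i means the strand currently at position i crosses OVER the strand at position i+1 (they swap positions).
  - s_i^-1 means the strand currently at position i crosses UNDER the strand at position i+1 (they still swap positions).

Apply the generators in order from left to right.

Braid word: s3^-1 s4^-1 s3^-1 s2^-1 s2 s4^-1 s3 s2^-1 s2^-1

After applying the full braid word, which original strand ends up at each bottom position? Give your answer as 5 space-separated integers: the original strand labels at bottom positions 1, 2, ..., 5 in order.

Answer: 1 2 3 5 4

Derivation:
Gen 1 (s3^-1): strand 3 crosses under strand 4. Perm now: [1 2 4 3 5]
Gen 2 (s4^-1): strand 3 crosses under strand 5. Perm now: [1 2 4 5 3]
Gen 3 (s3^-1): strand 4 crosses under strand 5. Perm now: [1 2 5 4 3]
Gen 4 (s2^-1): strand 2 crosses under strand 5. Perm now: [1 5 2 4 3]
Gen 5 (s2): strand 5 crosses over strand 2. Perm now: [1 2 5 4 3]
Gen 6 (s4^-1): strand 4 crosses under strand 3. Perm now: [1 2 5 3 4]
Gen 7 (s3): strand 5 crosses over strand 3. Perm now: [1 2 3 5 4]
Gen 8 (s2^-1): strand 2 crosses under strand 3. Perm now: [1 3 2 5 4]
Gen 9 (s2^-1): strand 3 crosses under strand 2. Perm now: [1 2 3 5 4]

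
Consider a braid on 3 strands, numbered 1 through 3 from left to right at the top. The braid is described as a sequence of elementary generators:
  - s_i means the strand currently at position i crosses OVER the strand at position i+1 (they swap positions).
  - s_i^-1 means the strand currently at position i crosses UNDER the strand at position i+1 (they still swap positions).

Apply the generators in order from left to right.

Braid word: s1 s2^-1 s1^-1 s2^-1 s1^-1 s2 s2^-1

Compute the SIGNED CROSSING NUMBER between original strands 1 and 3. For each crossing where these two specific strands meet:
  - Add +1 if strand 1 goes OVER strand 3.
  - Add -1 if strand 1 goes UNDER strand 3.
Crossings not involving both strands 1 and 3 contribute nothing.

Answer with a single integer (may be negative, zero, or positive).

Gen 1: crossing 1x2. Both 1&3? no. Sum: 0
Gen 2: 1 under 3. Both 1&3? yes. Contrib: -1. Sum: -1
Gen 3: crossing 2x3. Both 1&3? no. Sum: -1
Gen 4: crossing 2x1. Both 1&3? no. Sum: -1
Gen 5: 3 under 1. Both 1&3? yes. Contrib: +1. Sum: 0
Gen 6: crossing 3x2. Both 1&3? no. Sum: 0
Gen 7: crossing 2x3. Both 1&3? no. Sum: 0

Answer: 0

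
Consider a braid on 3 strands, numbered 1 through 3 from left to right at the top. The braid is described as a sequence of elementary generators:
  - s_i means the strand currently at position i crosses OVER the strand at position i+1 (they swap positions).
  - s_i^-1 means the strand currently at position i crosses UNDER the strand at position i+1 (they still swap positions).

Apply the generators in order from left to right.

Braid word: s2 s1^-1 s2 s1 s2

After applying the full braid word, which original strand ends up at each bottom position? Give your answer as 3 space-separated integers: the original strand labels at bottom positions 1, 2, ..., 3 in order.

Answer: 2 1 3

Derivation:
Gen 1 (s2): strand 2 crosses over strand 3. Perm now: [1 3 2]
Gen 2 (s1^-1): strand 1 crosses under strand 3. Perm now: [3 1 2]
Gen 3 (s2): strand 1 crosses over strand 2. Perm now: [3 2 1]
Gen 4 (s1): strand 3 crosses over strand 2. Perm now: [2 3 1]
Gen 5 (s2): strand 3 crosses over strand 1. Perm now: [2 1 3]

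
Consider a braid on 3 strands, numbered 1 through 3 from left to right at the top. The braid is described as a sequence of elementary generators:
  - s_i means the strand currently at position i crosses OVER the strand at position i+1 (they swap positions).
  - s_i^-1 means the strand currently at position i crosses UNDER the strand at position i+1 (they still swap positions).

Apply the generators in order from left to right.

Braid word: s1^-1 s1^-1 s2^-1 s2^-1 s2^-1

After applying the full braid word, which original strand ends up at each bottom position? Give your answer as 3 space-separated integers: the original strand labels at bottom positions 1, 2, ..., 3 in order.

Answer: 1 3 2

Derivation:
Gen 1 (s1^-1): strand 1 crosses under strand 2. Perm now: [2 1 3]
Gen 2 (s1^-1): strand 2 crosses under strand 1. Perm now: [1 2 3]
Gen 3 (s2^-1): strand 2 crosses under strand 3. Perm now: [1 3 2]
Gen 4 (s2^-1): strand 3 crosses under strand 2. Perm now: [1 2 3]
Gen 5 (s2^-1): strand 2 crosses under strand 3. Perm now: [1 3 2]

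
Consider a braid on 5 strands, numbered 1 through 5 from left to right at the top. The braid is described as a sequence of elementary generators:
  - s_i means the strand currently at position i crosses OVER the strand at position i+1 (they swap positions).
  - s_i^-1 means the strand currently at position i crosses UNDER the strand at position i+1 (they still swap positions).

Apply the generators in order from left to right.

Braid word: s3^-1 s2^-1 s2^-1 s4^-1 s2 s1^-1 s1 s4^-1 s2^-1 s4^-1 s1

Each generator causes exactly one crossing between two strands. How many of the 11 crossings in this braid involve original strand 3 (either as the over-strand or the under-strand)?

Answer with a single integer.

Answer: 4

Derivation:
Gen 1: crossing 3x4. Involves strand 3? yes. Count so far: 1
Gen 2: crossing 2x4. Involves strand 3? no. Count so far: 1
Gen 3: crossing 4x2. Involves strand 3? no. Count so far: 1
Gen 4: crossing 3x5. Involves strand 3? yes. Count so far: 2
Gen 5: crossing 2x4. Involves strand 3? no. Count so far: 2
Gen 6: crossing 1x4. Involves strand 3? no. Count so far: 2
Gen 7: crossing 4x1. Involves strand 3? no. Count so far: 2
Gen 8: crossing 5x3. Involves strand 3? yes. Count so far: 3
Gen 9: crossing 4x2. Involves strand 3? no. Count so far: 3
Gen 10: crossing 3x5. Involves strand 3? yes. Count so far: 4
Gen 11: crossing 1x2. Involves strand 3? no. Count so far: 4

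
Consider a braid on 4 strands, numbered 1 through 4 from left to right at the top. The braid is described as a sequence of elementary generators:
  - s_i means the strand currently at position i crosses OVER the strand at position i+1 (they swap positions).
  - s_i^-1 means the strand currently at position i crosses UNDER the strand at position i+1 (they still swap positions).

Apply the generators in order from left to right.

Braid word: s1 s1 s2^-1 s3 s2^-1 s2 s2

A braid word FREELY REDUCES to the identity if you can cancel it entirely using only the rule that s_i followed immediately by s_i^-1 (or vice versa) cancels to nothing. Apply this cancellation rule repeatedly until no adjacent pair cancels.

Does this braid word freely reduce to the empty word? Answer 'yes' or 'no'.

Gen 1 (s1): push. Stack: [s1]
Gen 2 (s1): push. Stack: [s1 s1]
Gen 3 (s2^-1): push. Stack: [s1 s1 s2^-1]
Gen 4 (s3): push. Stack: [s1 s1 s2^-1 s3]
Gen 5 (s2^-1): push. Stack: [s1 s1 s2^-1 s3 s2^-1]
Gen 6 (s2): cancels prior s2^-1. Stack: [s1 s1 s2^-1 s3]
Gen 7 (s2): push. Stack: [s1 s1 s2^-1 s3 s2]
Reduced word: s1 s1 s2^-1 s3 s2

Answer: no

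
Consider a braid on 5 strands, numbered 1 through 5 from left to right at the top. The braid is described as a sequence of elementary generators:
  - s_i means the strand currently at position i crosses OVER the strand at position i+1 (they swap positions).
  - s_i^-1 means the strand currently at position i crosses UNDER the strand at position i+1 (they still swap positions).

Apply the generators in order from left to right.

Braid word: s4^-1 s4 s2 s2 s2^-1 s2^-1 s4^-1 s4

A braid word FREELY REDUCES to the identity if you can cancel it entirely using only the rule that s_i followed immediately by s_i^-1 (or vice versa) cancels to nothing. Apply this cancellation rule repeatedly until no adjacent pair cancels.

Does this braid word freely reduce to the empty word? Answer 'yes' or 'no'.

Gen 1 (s4^-1): push. Stack: [s4^-1]
Gen 2 (s4): cancels prior s4^-1. Stack: []
Gen 3 (s2): push. Stack: [s2]
Gen 4 (s2): push. Stack: [s2 s2]
Gen 5 (s2^-1): cancels prior s2. Stack: [s2]
Gen 6 (s2^-1): cancels prior s2. Stack: []
Gen 7 (s4^-1): push. Stack: [s4^-1]
Gen 8 (s4): cancels prior s4^-1. Stack: []
Reduced word: (empty)

Answer: yes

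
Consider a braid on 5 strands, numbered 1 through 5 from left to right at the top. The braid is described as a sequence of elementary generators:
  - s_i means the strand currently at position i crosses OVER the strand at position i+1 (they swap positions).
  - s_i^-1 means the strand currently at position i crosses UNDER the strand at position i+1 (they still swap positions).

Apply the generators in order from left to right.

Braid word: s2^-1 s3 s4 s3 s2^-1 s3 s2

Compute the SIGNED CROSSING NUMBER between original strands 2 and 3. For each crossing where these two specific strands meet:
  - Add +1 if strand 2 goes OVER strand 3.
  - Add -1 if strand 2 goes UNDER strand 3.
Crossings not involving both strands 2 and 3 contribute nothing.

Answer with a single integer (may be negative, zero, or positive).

Gen 1: 2 under 3. Both 2&3? yes. Contrib: -1. Sum: -1
Gen 2: crossing 2x4. Both 2&3? no. Sum: -1
Gen 3: crossing 2x5. Both 2&3? no. Sum: -1
Gen 4: crossing 4x5. Both 2&3? no. Sum: -1
Gen 5: crossing 3x5. Both 2&3? no. Sum: -1
Gen 6: crossing 3x4. Both 2&3? no. Sum: -1
Gen 7: crossing 5x4. Both 2&3? no. Sum: -1

Answer: -1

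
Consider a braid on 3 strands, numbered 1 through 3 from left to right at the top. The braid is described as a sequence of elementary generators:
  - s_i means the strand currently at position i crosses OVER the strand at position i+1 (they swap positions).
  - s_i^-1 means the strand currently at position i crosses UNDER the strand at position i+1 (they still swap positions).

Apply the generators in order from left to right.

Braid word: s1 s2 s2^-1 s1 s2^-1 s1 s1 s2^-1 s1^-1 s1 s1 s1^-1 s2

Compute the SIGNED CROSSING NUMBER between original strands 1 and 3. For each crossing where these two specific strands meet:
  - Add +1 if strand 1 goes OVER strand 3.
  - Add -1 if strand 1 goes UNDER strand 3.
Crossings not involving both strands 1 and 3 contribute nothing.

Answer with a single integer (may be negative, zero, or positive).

Gen 1: crossing 1x2. Both 1&3? no. Sum: 0
Gen 2: 1 over 3. Both 1&3? yes. Contrib: +1. Sum: 1
Gen 3: 3 under 1. Both 1&3? yes. Contrib: +1. Sum: 2
Gen 4: crossing 2x1. Both 1&3? no. Sum: 2
Gen 5: crossing 2x3. Both 1&3? no. Sum: 2
Gen 6: 1 over 3. Both 1&3? yes. Contrib: +1. Sum: 3
Gen 7: 3 over 1. Both 1&3? yes. Contrib: -1. Sum: 2
Gen 8: crossing 3x2. Both 1&3? no. Sum: 2
Gen 9: crossing 1x2. Both 1&3? no. Sum: 2
Gen 10: crossing 2x1. Both 1&3? no. Sum: 2
Gen 11: crossing 1x2. Both 1&3? no. Sum: 2
Gen 12: crossing 2x1. Both 1&3? no. Sum: 2
Gen 13: crossing 2x3. Both 1&3? no. Sum: 2

Answer: 2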